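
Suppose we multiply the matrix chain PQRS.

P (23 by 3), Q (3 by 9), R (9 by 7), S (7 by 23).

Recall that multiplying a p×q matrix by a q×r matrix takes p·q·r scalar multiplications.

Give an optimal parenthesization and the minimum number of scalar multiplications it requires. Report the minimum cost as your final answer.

Adjacent pairs: PQ = 23·3·9 = 621; QR = 3·9·7 = 189; RS = 9·7·23 = 1449.
Length 3: P..R: k=1: 0+189+23·3·7=672; k=2: 621+0+23·9·7=2070 → min 672 | Q..S: k=2: 0+1449+3·9·23=2070; k=3: 189+0+3·7·23=672 → min 672.
Length 4: P..S: k=1: 0+672+23·3·23=2259; k=2: 621+1449+23·9·23=6831; k=3: 672+0+23·7·23=4375 → min 2259.
Optimal parenthesization: (P((QR)S)) with cost 2259.

2259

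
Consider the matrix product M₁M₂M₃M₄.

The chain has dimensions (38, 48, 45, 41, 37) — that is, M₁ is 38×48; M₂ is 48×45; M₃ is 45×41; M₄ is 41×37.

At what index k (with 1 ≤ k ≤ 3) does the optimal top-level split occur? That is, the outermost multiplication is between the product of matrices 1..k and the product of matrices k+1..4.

3

Adjacent pairs: M₁M₂ = 38·48·45 = 82080; M₂M₃ = 48·45·41 = 88560; M₃M₄ = 45·41·37 = 68265.
Length 3: M₁..M₃: k=1: 0+88560+38·48·41=163344; k=2: 82080+0+38·45·41=152190 → min 152190 | M₂..M₄: k=2: 0+68265+48·45·37=148185; k=3: 88560+0+48·41·37=161376 → min 148185.
Top-level splits: k=1: (M₁..M₁)·(M₂..M₄) → 0+148185+38·48·37 = 215673; k=2: (M₁..M₂)·(M₃..M₄) → 82080+68265+38·45·37 = 213615; k=3: (M₁..M₃)·(M₄..M₄) → 152190+0+38·41·37 = 209836.
Best split is after M₃, i.e. k = 3.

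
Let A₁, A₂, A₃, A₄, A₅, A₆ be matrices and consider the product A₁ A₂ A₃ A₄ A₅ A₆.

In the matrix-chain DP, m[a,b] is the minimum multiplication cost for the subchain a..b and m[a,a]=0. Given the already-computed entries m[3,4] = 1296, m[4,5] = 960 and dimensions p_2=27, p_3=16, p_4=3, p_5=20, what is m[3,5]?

2916

m[3,5] = min over k∈[3,4] of m[3,k]+m[k+1,5]+p_{2}·p_k·p_{5}.
k=3: 0 + 960 + 27·16·20 = 9600; k=4: 1296 + 0 + 27·3·20 = 2916.
Minimum: 2916 at k=4.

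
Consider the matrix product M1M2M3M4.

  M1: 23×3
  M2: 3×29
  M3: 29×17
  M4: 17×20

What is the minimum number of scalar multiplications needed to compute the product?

3879

Adjacent pairs: M1M2 = 23·3·29 = 2001; M2M3 = 3·29·17 = 1479; M3M4 = 29·17·20 = 9860.
Length 3: M1..M3: k=1: 0+1479+23·3·17=2652; k=2: 2001+0+23·29·17=13340 → min 2652 | M2..M4: k=2: 0+9860+3·29·20=11600; k=3: 1479+0+3·17·20=2499 → min 2499.
Length 4: M1..M4: k=1: 0+2499+23·3·20=3879; k=2: 2001+9860+23·29·20=25201; k=3: 2652+0+23·17·20=10472 → min 3879.
Optimal order: (M1((M2M3)M4)) with cost 3879.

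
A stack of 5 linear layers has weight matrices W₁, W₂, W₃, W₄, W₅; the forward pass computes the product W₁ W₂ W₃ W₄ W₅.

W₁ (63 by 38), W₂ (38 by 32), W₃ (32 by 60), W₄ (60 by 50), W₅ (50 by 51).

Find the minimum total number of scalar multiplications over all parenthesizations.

Adjacent pairs: W₁W₂ = 63·38·32 = 76608; W₂W₃ = 38·32·60 = 72960; W₃W₄ = 32·60·50 = 96000; W₄W₅ = 60·50·51 = 153000.
Length 3: W₁..W₃: k=1: 0+72960+63·38·60=216600; k=2: 76608+0+63·32·60=197568 → min 197568 | W₂..W₄: k=2: 0+96000+38·32·50=156800; k=3: 72960+0+38·60·50=186960 → min 156800 | W₃..W₅: k=3: 0+153000+32·60·51=250920; k=4: 96000+0+32·50·51=177600 → min 177600.
Length 4: W₁..W₄: k=1: 0+156800+63·38·50=276500; k=2: 76608+96000+63·32·50=273408; k=3: 197568+0+63·60·50=386568 → min 273408 | W₂..W₅: k=2: 0+177600+38·32·51=239616; k=3: 72960+153000+38·60·51=342240; k=4: 156800+0+38·50·51=253700 → min 239616.
Length 5: W₁..W₅: k=1: 0+239616+63·38·51=361710; k=2: 76608+177600+63·32·51=357024; k=3: 197568+153000+63·60·51=543348; k=4: 273408+0+63·50·51=434058 → min 357024.
Optimal order: ((W₁ W₂) ((W₃ W₄) W₅)) with cost 357024.

357024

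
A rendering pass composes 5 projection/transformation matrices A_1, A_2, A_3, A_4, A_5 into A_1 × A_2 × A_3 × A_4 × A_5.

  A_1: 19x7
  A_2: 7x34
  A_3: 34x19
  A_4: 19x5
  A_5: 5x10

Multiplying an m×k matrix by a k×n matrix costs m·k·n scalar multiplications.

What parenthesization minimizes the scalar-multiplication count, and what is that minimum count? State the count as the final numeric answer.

6035

Adjacent pairs: A_1A_2 = 19·7·34 = 4522; A_2A_3 = 7·34·19 = 4522; A_3A_4 = 34·19·5 = 3230; A_4A_5 = 19·5·10 = 950.
Length 3: A_1..A_3: k=1: 0+4522+19·7·19=7049; k=2: 4522+0+19·34·19=16796 → min 7049 | A_2..A_4: k=2: 0+3230+7·34·5=4420; k=3: 4522+0+7·19·5=5187 → min 4420 | A_3..A_5: k=3: 0+950+34·19·10=7410; k=4: 3230+0+34·5·10=4930 → min 4930.
Length 4: A_1..A_4: k=1: 0+4420+19·7·5=5085; k=2: 4522+3230+19·34·5=10982; k=3: 7049+0+19·19·5=8854 → min 5085 | A_2..A_5: k=2: 0+4930+7·34·10=7310; k=3: 4522+950+7·19·10=6802; k=4: 4420+0+7·5·10=4770 → min 4770.
Length 5: A_1..A_5: k=1: 0+4770+19·7·10=6100; k=2: 4522+4930+19·34·10=15912; k=3: 7049+950+19·19·10=11609; k=4: 5085+0+19·5·10=6035 → min 6035.
Optimal parenthesization: ((A_1 × (A_2 × (A_3 × A_4))) × A_5) with cost 6035.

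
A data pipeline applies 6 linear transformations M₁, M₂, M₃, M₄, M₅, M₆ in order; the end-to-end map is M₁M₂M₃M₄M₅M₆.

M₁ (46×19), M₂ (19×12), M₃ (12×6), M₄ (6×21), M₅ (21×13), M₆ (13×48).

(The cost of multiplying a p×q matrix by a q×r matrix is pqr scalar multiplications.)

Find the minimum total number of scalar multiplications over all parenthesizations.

Adjacent pairs: M₁M₂ = 46·19·12 = 10488; M₂M₃ = 19·12·6 = 1368; M₃M₄ = 12·6·21 = 1512; M₄M₅ = 6·21·13 = 1638; M₅M₆ = 21·13·48 = 13104.
Length 3: M₁..M₃: k=1: 0+1368+46·19·6=6612; k=2: 10488+0+46·12·6=13800 → min 6612 | M₂..M₄: k=2: 0+1512+19·12·21=6300; k=3: 1368+0+19·6·21=3762 → min 3762 | M₃..M₅: k=3: 0+1638+12·6·13=2574; k=4: 1512+0+12·21·13=4788 → min 2574 | M₄..M₆: k=4: 0+13104+6·21·48=19152; k=5: 1638+0+6·13·48=5382 → min 5382.
Length 4: M₁..M₄: k=1: 0+3762+46·19·21=22116; k=2: 10488+1512+46·12·21=23592; k=3: 6612+0+46·6·21=12408 → min 12408 | M₂..M₅: k=2: 0+2574+19·12·13=5538; k=3: 1368+1638+19·6·13=4488; k=4: 3762+0+19·21·13=8949 → min 4488 | M₃..M₆: k=3: 0+5382+12·6·48=8838; k=4: 1512+13104+12·21·48=26712; k=5: 2574+0+12·13·48=10062 → min 8838.
Length 5: M₁..M₅: k=1: 0+4488+46·19·13=15850; k=2: 10488+2574+46·12·13=20238; k=3: 6612+1638+46·6·13=11838; k=4: 12408+0+46·21·13=24966 → min 11838 | M₂..M₆: k=2: 0+8838+19·12·48=19782; k=3: 1368+5382+19·6·48=12222; k=4: 3762+13104+19·21·48=36018; k=5: 4488+0+19·13·48=16344 → min 12222.
Length 6: M₁..M₆: k=1: 0+12222+46·19·48=54174; k=2: 10488+8838+46·12·48=45822; k=3: 6612+5382+46·6·48=25242; k=4: 12408+13104+46·21·48=71880; k=5: 11838+0+46·13·48=40542 → min 25242.
Optimal order: ((M₁(M₂M₃))((M₄M₅)M₆)) with cost 25242.

25242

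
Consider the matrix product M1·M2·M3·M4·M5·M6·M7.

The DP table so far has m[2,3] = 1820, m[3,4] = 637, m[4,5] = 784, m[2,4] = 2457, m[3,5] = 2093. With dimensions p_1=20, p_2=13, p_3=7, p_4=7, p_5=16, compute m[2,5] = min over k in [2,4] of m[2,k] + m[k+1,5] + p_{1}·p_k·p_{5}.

m[2,5] = min over k∈[2,4] of m[2,k]+m[k+1,5]+p_{1}·p_k·p_{5}.
k=2: 0 + 2093 + 20·13·16 = 6253; k=3: 1820 + 784 + 20·7·16 = 4844; k=4: 2457 + 0 + 20·7·16 = 4697.
Minimum: 4697 at k=4.

4697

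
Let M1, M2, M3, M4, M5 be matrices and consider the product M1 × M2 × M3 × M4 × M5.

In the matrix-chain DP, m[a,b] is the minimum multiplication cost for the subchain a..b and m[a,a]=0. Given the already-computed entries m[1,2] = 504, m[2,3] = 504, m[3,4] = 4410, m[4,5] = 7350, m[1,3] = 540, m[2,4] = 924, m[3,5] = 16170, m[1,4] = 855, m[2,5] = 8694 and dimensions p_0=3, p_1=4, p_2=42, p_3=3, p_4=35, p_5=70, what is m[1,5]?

m[1,5] = min over k∈[1,4] of m[1,k]+m[k+1,5]+p_{0}·p_k·p_{5}.
k=1: 0 + 8694 + 3·4·70 = 9534; k=2: 504 + 16170 + 3·42·70 = 25494; k=3: 540 + 7350 + 3·3·70 = 8520; k=4: 855 + 0 + 3·35·70 = 8205.
Minimum: 8205 at k=4.

8205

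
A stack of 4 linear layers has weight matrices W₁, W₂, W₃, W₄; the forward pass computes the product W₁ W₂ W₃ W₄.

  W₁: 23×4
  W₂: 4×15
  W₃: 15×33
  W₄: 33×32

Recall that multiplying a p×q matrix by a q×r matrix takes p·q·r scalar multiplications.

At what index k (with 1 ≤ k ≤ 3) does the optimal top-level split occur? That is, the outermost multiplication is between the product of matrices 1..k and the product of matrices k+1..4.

Adjacent pairs: W₁W₂ = 23·4·15 = 1380; W₂W₃ = 4·15·33 = 1980; W₃W₄ = 15·33·32 = 15840.
Length 3: W₁..W₃: k=1: 0+1980+23·4·33=5016; k=2: 1380+0+23·15·33=12765 → min 5016 | W₂..W₄: k=2: 0+15840+4·15·32=17760; k=3: 1980+0+4·33·32=6204 → min 6204.
Top-level splits: k=1: (W₁..W₁)·(W₂..W₄) → 0+6204+23·4·32 = 9148; k=2: (W₁..W₂)·(W₃..W₄) → 1380+15840+23·15·32 = 28260; k=3: (W₁..W₃)·(W₄..W₄) → 5016+0+23·33·32 = 29304.
Best split is after W₁, i.e. k = 1.

1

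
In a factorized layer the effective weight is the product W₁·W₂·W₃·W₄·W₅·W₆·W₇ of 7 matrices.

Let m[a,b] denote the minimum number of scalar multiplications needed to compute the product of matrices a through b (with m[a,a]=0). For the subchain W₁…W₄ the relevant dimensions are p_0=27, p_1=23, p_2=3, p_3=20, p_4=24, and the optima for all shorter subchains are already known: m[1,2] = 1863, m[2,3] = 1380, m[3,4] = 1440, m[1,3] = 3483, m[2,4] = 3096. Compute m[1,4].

m[1,4] = min over k∈[1,3] of m[1,k]+m[k+1,4]+p_{0}·p_k·p_{4}.
k=1: 0 + 3096 + 27·23·24 = 18000; k=2: 1863 + 1440 + 27·3·24 = 5247; k=3: 3483 + 0 + 27·20·24 = 16443.
Minimum: 5247 at k=2.

5247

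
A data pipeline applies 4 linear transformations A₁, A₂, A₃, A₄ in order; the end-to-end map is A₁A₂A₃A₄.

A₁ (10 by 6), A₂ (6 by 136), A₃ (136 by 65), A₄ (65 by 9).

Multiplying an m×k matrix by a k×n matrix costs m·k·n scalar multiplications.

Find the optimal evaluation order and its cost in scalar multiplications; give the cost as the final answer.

Adjacent pairs: A₁A₂ = 10·6·136 = 8160; A₂A₃ = 6·136·65 = 53040; A₃A₄ = 136·65·9 = 79560.
Length 3: A₁..A₃: k=1: 0+53040+10·6·65=56940; k=2: 8160+0+10·136·65=96560 → min 56940 | A₂..A₄: k=2: 0+79560+6·136·9=86904; k=3: 53040+0+6·65·9=56550 → min 56550.
Length 4: A₁..A₄: k=1: 0+56550+10·6·9=57090; k=2: 8160+79560+10·136·9=99960; k=3: 56940+0+10·65·9=62790 → min 57090.
Optimal parenthesization: (A₁((A₂A₃)A₄)) with cost 57090.

57090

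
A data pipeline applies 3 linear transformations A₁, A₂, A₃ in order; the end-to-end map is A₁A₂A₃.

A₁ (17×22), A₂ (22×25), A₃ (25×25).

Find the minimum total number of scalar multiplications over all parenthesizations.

Order (A₁(A₂A₃)): (A₂A₃): 22×25 by 25×25 → 22×25, cost 22·25·25 = 13750; (A₁(A₂A₃)): 17×22 by 22×25 → 17×25, cost 17·22·25 = 9350; cumulative 23100. Total 23100.
Order ((A₁A₂)A₃): (A₁A₂): 17×22 by 22×25 → 17×25, cost 17·22·25 = 9350; ((A₁A₂)A₃): 17×25 by 25×25 → 17×25, cost 17·25·25 = 10625; cumulative 19975. Total 19975.
Minimum: 19975.

19975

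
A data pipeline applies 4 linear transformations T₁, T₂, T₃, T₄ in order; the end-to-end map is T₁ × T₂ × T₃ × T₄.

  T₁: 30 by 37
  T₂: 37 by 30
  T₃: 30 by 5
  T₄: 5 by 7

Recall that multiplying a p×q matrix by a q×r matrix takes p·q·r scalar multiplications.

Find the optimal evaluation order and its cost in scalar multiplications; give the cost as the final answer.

Adjacent pairs: T₁T₂ = 30·37·30 = 33300; T₂T₃ = 37·30·5 = 5550; T₃T₄ = 30·5·7 = 1050.
Length 3: T₁..T₃: k=1: 0+5550+30·37·5=11100; k=2: 33300+0+30·30·5=37800 → min 11100 | T₂..T₄: k=2: 0+1050+37·30·7=8820; k=3: 5550+0+37·5·7=6845 → min 6845.
Length 4: T₁..T₄: k=1: 0+6845+30·37·7=14615; k=2: 33300+1050+30·30·7=40650; k=3: 11100+0+30·5·7=12150 → min 12150.
Optimal parenthesization: ((T₁ × (T₂ × T₃)) × T₄) with cost 12150.

12150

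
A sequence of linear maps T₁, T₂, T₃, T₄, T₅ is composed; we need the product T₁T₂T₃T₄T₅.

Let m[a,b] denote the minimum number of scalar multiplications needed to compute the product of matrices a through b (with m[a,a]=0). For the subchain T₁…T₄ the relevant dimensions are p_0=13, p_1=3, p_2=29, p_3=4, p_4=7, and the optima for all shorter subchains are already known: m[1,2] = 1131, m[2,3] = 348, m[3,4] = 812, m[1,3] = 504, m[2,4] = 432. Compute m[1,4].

705

m[1,4] = min over k∈[1,3] of m[1,k]+m[k+1,4]+p_{0}·p_k·p_{4}.
k=1: 0 + 432 + 13·3·7 = 705; k=2: 1131 + 812 + 13·29·7 = 4582; k=3: 504 + 0 + 13·4·7 = 868.
Minimum: 705 at k=1.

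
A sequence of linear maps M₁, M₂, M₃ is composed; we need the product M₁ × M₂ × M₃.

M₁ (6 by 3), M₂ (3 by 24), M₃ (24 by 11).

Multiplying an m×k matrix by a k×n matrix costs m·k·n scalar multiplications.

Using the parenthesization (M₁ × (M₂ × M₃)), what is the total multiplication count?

990

(M₂ × M₃): 3×24 by 24×11 → 3×11, cost 3·24·11 = 792
(M₁ × (M₂ × M₃)): 6×3 by 3×11 → 6×11, cost 6·3·11 = 198; cumulative 990
Total: 990 scalar multiplications.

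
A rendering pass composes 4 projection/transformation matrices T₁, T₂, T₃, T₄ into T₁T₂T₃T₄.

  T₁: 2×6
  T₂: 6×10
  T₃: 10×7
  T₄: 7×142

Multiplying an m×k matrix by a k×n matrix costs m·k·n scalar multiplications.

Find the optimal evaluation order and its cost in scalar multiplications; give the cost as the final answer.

2248

Adjacent pairs: T₁T₂ = 2·6·10 = 120; T₂T₃ = 6·10·7 = 420; T₃T₄ = 10·7·142 = 9940.
Length 3: T₁..T₃: k=1: 0+420+2·6·7=504; k=2: 120+0+2·10·7=260 → min 260 | T₂..T₄: k=2: 0+9940+6·10·142=18460; k=3: 420+0+6·7·142=6384 → min 6384.
Length 4: T₁..T₄: k=1: 0+6384+2·6·142=8088; k=2: 120+9940+2·10·142=12900; k=3: 260+0+2·7·142=2248 → min 2248.
Optimal parenthesization: (((T₁T₂)T₃)T₄) with cost 2248.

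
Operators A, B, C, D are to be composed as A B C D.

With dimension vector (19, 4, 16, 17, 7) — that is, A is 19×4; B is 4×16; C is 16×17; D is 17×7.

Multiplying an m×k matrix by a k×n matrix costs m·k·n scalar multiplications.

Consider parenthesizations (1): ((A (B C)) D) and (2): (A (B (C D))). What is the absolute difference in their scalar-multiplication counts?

Order (1) = ((A (B C)) D): (B C): 4×16 by 16×17 → 4×17, cost 4·16·17 = 1088; (A (B C)): 19×4 by 4×17 → 19×17, cost 19·4·17 = 1292; cumulative 2380; ((A (B C)) D): 19×17 by 17×7 → 19×7, cost 19·17·7 = 2261; cumulative 4641. Total 4641.
Order (2) = (A (B (C D))): (C D): 16×17 by 17×7 → 16×7, cost 16·17·7 = 1904; (B (C D)): 4×16 by 16×7 → 4×7, cost 4·16·7 = 448; cumulative 2352; (A (B (C D))): 19×4 by 4×7 → 19×7, cost 19·4·7 = 532; cumulative 2884. Total 2884.
Difference: |4641 − 2884| = 1757.

1757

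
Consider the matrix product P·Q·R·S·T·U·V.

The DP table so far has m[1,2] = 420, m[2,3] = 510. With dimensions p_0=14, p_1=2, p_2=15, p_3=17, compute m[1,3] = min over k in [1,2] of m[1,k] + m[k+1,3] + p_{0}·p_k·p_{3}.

m[1,3] = min over k∈[1,2] of m[1,k]+m[k+1,3]+p_{0}·p_k·p_{3}.
k=1: 0 + 510 + 14·2·17 = 986; k=2: 420 + 0 + 14·15·17 = 3990.
Minimum: 986 at k=1.

986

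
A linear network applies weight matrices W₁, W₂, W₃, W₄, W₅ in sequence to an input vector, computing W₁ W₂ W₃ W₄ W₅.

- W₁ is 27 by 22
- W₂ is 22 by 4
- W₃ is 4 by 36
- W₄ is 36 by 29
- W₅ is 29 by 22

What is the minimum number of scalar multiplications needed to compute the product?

11480

Adjacent pairs: W₁W₂ = 27·22·4 = 2376; W₂W₃ = 22·4·36 = 3168; W₃W₄ = 4·36·29 = 4176; W₄W₅ = 36·29·22 = 22968.
Length 3: W₁..W₃: k=1: 0+3168+27·22·36=24552; k=2: 2376+0+27·4·36=6264 → min 6264 | W₂..W₄: k=2: 0+4176+22·4·29=6728; k=3: 3168+0+22·36·29=26136 → min 6728 | W₃..W₅: k=3: 0+22968+4·36·22=26136; k=4: 4176+0+4·29·22=6728 → min 6728.
Length 4: W₁..W₄: k=1: 0+6728+27·22·29=23954; k=2: 2376+4176+27·4·29=9684; k=3: 6264+0+27·36·29=34452 → min 9684 | W₂..W₅: k=2: 0+6728+22·4·22=8664; k=3: 3168+22968+22·36·22=43560; k=4: 6728+0+22·29·22=20764 → min 8664.
Length 5: W₁..W₅: k=1: 0+8664+27·22·22=21732; k=2: 2376+6728+27·4·22=11480; k=3: 6264+22968+27·36·22=50616; k=4: 9684+0+27·29·22=26910 → min 11480.
Optimal order: ((W₁ W₂) ((W₃ W₄) W₅)) with cost 11480.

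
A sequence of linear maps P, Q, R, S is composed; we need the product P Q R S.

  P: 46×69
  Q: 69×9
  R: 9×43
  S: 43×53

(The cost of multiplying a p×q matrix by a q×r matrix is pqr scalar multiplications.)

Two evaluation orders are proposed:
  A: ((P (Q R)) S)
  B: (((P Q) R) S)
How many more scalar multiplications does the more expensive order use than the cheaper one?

116817

Order A = ((P (Q R)) S): (Q R): 69×9 by 9×43 → 69×43, cost 69·9·43 = 26703; (P (Q R)): 46×69 by 69×43 → 46×43, cost 46·69·43 = 136482; cumulative 163185; ((P (Q R)) S): 46×43 by 43×53 → 46×53, cost 46·43·53 = 104834; cumulative 268019. Total 268019.
Order B = (((P Q) R) S): (P Q): 46×69 by 69×9 → 46×9, cost 46·69·9 = 28566; ((P Q) R): 46×9 by 9×43 → 46×43, cost 46·9·43 = 17802; cumulative 46368; (((P Q) R) S): 46×43 by 43×53 → 46×53, cost 46·43·53 = 104834; cumulative 151202. Total 151202.
Difference: |268019 − 151202| = 116817.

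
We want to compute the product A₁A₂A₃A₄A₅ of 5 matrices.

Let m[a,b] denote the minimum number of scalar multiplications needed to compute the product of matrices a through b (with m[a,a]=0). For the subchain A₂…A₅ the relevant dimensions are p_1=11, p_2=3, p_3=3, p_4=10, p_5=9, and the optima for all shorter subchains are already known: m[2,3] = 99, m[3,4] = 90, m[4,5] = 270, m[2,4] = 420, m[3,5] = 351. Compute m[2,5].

m[2,5] = min over k∈[2,4] of m[2,k]+m[k+1,5]+p_{1}·p_k·p_{5}.
k=2: 0 + 351 + 11·3·9 = 648; k=3: 99 + 270 + 11·3·9 = 666; k=4: 420 + 0 + 11·10·9 = 1410.
Minimum: 648 at k=2.

648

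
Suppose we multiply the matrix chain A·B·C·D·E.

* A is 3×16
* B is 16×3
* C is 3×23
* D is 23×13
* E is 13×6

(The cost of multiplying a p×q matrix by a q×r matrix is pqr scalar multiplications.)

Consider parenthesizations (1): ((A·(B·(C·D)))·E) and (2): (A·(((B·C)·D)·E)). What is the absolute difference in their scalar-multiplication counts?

Order (1) = ((A·(B·(C·D)))·E): (C·D): 3×23 by 23×13 → 3×13, cost 3·23·13 = 897; (B·(C·D)): 16×3 by 3×13 → 16×13, cost 16·3·13 = 624; cumulative 1521; (A·(B·(C·D))): 3×16 by 16×13 → 3×13, cost 3·16·13 = 624; cumulative 2145; ((A·(B·(C·D)))·E): 3×13 by 13×6 → 3×6, cost 3·13·6 = 234; cumulative 2379. Total 2379.
Order (2) = (A·(((B·C)·D)·E)): (B·C): 16×3 by 3×23 → 16×23, cost 16·3·23 = 1104; ((B·C)·D): 16×23 by 23×13 → 16×13, cost 16·23·13 = 4784; cumulative 5888; (((B·C)·D)·E): 16×13 by 13×6 → 16×6, cost 16·13·6 = 1248; cumulative 7136; (A·(((B·C)·D)·E)): 3×16 by 16×6 → 3×6, cost 3·16·6 = 288; cumulative 7424. Total 7424.
Difference: |2379 − 7424| = 5045.

5045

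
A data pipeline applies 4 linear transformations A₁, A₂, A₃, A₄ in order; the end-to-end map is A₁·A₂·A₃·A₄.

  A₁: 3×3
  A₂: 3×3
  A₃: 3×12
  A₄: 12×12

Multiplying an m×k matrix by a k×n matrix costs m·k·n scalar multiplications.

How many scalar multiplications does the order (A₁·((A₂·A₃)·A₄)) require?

(A₂·A₃): 3×3 by 3×12 → 3×12, cost 3·3·12 = 108
((A₂·A₃)·A₄): 3×12 by 12×12 → 3×12, cost 3·12·12 = 432; cumulative 540
(A₁·((A₂·A₃)·A₄)): 3×3 by 3×12 → 3×12, cost 3·3·12 = 108; cumulative 648
Total: 648 scalar multiplications.

648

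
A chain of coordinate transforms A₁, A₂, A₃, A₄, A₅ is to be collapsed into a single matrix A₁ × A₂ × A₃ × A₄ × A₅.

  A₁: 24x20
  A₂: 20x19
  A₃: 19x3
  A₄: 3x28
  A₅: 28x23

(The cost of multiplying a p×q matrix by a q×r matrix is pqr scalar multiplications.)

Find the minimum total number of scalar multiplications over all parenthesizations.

6168

Adjacent pairs: A₁A₂ = 24·20·19 = 9120; A₂A₃ = 20·19·3 = 1140; A₃A₄ = 19·3·28 = 1596; A₄A₅ = 3·28·23 = 1932.
Length 3: A₁..A₃: k=1: 0+1140+24·20·3=2580; k=2: 9120+0+24·19·3=10488 → min 2580 | A₂..A₄: k=2: 0+1596+20·19·28=12236; k=3: 1140+0+20·3·28=2820 → min 2820 | A₃..A₅: k=3: 0+1932+19·3·23=3243; k=4: 1596+0+19·28·23=13832 → min 3243.
Length 4: A₁..A₄: k=1: 0+2820+24·20·28=16260; k=2: 9120+1596+24·19·28=23484; k=3: 2580+0+24·3·28=4596 → min 4596 | A₂..A₅: k=2: 0+3243+20·19·23=11983; k=3: 1140+1932+20·3·23=4452; k=4: 2820+0+20·28·23=15700 → min 4452.
Length 5: A₁..A₅: k=1: 0+4452+24·20·23=15492; k=2: 9120+3243+24·19·23=22851; k=3: 2580+1932+24·3·23=6168; k=4: 4596+0+24·28·23=20052 → min 6168.
Optimal order: ((A₁ × (A₂ × A₃)) × (A₄ × A₅)) with cost 6168.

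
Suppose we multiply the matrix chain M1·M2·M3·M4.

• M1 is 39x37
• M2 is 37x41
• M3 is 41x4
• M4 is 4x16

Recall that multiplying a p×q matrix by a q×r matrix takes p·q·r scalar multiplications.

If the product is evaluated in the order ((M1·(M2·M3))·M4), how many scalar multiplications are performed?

(M2·M3): 37×41 by 41×4 → 37×4, cost 37·41·4 = 6068
(M1·(M2·M3)): 39×37 by 37×4 → 39×4, cost 39·37·4 = 5772; cumulative 11840
((M1·(M2·M3))·M4): 39×4 by 4×16 → 39×16, cost 39·4·16 = 2496; cumulative 14336
Total: 14336 scalar multiplications.

14336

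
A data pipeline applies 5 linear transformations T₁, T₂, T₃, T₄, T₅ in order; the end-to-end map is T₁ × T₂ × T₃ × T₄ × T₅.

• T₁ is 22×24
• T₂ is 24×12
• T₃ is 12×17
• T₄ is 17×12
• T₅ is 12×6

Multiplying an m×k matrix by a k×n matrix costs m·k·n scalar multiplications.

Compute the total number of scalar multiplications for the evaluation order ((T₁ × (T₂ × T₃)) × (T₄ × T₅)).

(T₂ × T₃): 24×12 by 12×17 → 24×17, cost 24·12·17 = 4896
(T₁ × (T₂ × T₃)): 22×24 by 24×17 → 22×17, cost 22·24·17 = 8976; cumulative 13872
(T₄ × T₅): 17×12 by 12×6 → 17×6, cost 17·12·6 = 1224
((T₁ × (T₂ × T₃)) × (T₄ × T₅)): 22×17 by 17×6 → 22×6, cost 22·17·6 = 2244; cumulative 17340
Total: 17340 scalar multiplications.

17340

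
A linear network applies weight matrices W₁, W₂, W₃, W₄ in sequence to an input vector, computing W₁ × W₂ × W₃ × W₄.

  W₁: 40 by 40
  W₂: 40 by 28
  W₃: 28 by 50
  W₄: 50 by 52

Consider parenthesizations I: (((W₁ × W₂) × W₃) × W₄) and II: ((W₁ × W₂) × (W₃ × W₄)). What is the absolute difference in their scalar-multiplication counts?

28960

Order I = (((W₁ × W₂) × W₃) × W₄): (W₁ × W₂): 40×40 by 40×28 → 40×28, cost 40·40·28 = 44800; ((W₁ × W₂) × W₃): 40×28 by 28×50 → 40×50, cost 40·28·50 = 56000; cumulative 100800; (((W₁ × W₂) × W₃) × W₄): 40×50 by 50×52 → 40×52, cost 40·50·52 = 104000; cumulative 204800. Total 204800.
Order II = ((W₁ × W₂) × (W₃ × W₄)): (W₁ × W₂): 40×40 by 40×28 → 40×28, cost 40·40·28 = 44800; (W₃ × W₄): 28×50 by 50×52 → 28×52, cost 28·50·52 = 72800; ((W₁ × W₂) × (W₃ × W₄)): 40×28 by 28×52 → 40×52, cost 40·28·52 = 58240; cumulative 175840. Total 175840.
Difference: |204800 − 175840| = 28960.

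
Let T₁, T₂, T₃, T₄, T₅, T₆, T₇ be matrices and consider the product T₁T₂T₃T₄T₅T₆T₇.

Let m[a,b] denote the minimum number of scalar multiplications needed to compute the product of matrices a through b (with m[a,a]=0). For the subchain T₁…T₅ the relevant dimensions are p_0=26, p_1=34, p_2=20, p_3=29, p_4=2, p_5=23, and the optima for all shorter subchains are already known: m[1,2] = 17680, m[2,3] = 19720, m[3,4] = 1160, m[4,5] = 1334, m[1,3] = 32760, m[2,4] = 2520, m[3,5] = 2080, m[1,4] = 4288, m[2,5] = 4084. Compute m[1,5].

5484

m[1,5] = min over k∈[1,4] of m[1,k]+m[k+1,5]+p_{0}·p_k·p_{5}.
k=1: 0 + 4084 + 26·34·23 = 24416; k=2: 17680 + 2080 + 26·20·23 = 31720; k=3: 32760 + 1334 + 26·29·23 = 51436; k=4: 4288 + 0 + 26·2·23 = 5484.
Minimum: 5484 at k=4.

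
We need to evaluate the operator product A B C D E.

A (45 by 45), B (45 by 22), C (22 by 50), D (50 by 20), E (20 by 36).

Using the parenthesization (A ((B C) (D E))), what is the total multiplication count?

239400

(B C): 45×22 by 22×50 → 45×50, cost 45·22·50 = 49500
(D E): 50×20 by 20×36 → 50×36, cost 50·20·36 = 36000
((B C) (D E)): 45×50 by 50×36 → 45×36, cost 45·50·36 = 81000; cumulative 166500
(A ((B C) (D E))): 45×45 by 45×36 → 45×36, cost 45·45·36 = 72900; cumulative 239400
Total: 239400 scalar multiplications.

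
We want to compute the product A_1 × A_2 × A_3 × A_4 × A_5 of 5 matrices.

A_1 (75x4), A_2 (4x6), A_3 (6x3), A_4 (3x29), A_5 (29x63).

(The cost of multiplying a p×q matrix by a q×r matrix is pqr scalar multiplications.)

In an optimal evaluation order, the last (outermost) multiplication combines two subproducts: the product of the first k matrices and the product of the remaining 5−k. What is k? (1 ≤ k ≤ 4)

3

Adjacent pairs: A_1A_2 = 75·4·6 = 1800; A_2A_3 = 4·6·3 = 72; A_3A_4 = 6·3·29 = 522; A_4A_5 = 3·29·63 = 5481.
Length 3: A_1..A_3: k=1: 0+72+75·4·3=972; k=2: 1800+0+75·6·3=3150 → min 972 | A_2..A_4: k=2: 0+522+4·6·29=1218; k=3: 72+0+4·3·29=420 → min 420 | A_3..A_5: k=3: 0+5481+6·3·63=6615; k=4: 522+0+6·29·63=11484 → min 6615.
Length 4: A_1..A_4: k=1: 0+420+75·4·29=9120; k=2: 1800+522+75·6·29=15372; k=3: 972+0+75·3·29=7497 → min 7497 | A_2..A_5: k=2: 0+6615+4·6·63=8127; k=3: 72+5481+4·3·63=6309; k=4: 420+0+4·29·63=7728 → min 6309.
Top-level splits: k=1: (A_1..A_1)·(A_2..A_5) → 0+6309+75·4·63 = 25209; k=2: (A_1..A_2)·(A_3..A_5) → 1800+6615+75·6·63 = 36765; k=3: (A_1..A_3)·(A_4..A_5) → 972+5481+75·3·63 = 20628; k=4: (A_1..A_4)·(A_5..A_5) → 7497+0+75·29·63 = 144522.
Best split is after A_3, i.e. k = 3.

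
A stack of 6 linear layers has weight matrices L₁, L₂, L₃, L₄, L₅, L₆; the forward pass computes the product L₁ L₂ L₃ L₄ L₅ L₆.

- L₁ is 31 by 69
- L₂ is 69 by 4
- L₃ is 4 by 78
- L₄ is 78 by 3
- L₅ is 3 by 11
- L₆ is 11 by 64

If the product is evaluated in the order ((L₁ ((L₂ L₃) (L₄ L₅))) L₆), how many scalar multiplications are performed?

128657

(L₂ L₃): 69×4 by 4×78 → 69×78, cost 69·4·78 = 21528
(L₄ L₅): 78×3 by 3×11 → 78×11, cost 78·3·11 = 2574
((L₂ L₃) (L₄ L₅)): 69×78 by 78×11 → 69×11, cost 69·78·11 = 59202; cumulative 83304
(L₁ ((L₂ L₃) (L₄ L₅))): 31×69 by 69×11 → 31×11, cost 31·69·11 = 23529; cumulative 106833
((L₁ ((L₂ L₃) (L₄ L₅))) L₆): 31×11 by 11×64 → 31×64, cost 31·11·64 = 21824; cumulative 128657
Total: 128657 scalar multiplications.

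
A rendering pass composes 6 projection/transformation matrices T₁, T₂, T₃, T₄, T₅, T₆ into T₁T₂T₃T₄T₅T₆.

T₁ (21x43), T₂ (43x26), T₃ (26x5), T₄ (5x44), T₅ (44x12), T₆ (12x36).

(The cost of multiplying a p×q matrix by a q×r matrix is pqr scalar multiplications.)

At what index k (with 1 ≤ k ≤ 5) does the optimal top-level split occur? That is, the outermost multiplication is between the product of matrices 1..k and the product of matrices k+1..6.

3

Adjacent pairs: T₁T₂ = 21·43·26 = 23478; T₂T₃ = 43·26·5 = 5590; T₃T₄ = 26·5·44 = 5720; T₄T₅ = 5·44·12 = 2640; T₅T₆ = 44·12·36 = 19008.
Length 3: T₁..T₃: k=1: 0+5590+21·43·5=10105; k=2: 23478+0+21·26·5=26208 → min 10105 | T₂..T₄: k=2: 0+5720+43·26·44=54912; k=3: 5590+0+43·5·44=15050 → min 15050 | T₃..T₅: k=3: 0+2640+26·5·12=4200; k=4: 5720+0+26·44·12=19448 → min 4200 | T₄..T₆: k=4: 0+19008+5·44·36=26928; k=5: 2640+0+5·12·36=4800 → min 4800.
Length 4: T₁..T₄: k=1: 0+15050+21·43·44=54782; k=2: 23478+5720+21·26·44=53222; k=3: 10105+0+21·5·44=14725 → min 14725 | T₂..T₅: k=2: 0+4200+43·26·12=17616; k=3: 5590+2640+43·5·12=10810; k=4: 15050+0+43·44·12=37754 → min 10810 | T₃..T₆: k=3: 0+4800+26·5·36=9480; k=4: 5720+19008+26·44·36=65912; k=5: 4200+0+26·12·36=15432 → min 9480.
Length 5: T₁..T₅: k=1: 0+10810+21·43·12=21646; k=2: 23478+4200+21·26·12=34230; k=3: 10105+2640+21·5·12=14005; k=4: 14725+0+21·44·12=25813 → min 14005 | T₂..T₆: k=2: 0+9480+43·26·36=49728; k=3: 5590+4800+43·5·36=18130; k=4: 15050+19008+43·44·36=102170; k=5: 10810+0+43·12·36=29386 → min 18130.
Top-level splits: k=1: (T₁..T₁)·(T₂..T₆) → 0+18130+21·43·36 = 50638; k=2: (T₁..T₂)·(T₃..T₆) → 23478+9480+21·26·36 = 52614; k=3: (T₁..T₃)·(T₄..T₆) → 10105+4800+21·5·36 = 18685; k=4: (T₁..T₄)·(T₅..T₆) → 14725+19008+21·44·36 = 66997; k=5: (T₁..T₅)·(T₆..T₆) → 14005+0+21·12·36 = 23077.
Best split is after T₃, i.e. k = 3.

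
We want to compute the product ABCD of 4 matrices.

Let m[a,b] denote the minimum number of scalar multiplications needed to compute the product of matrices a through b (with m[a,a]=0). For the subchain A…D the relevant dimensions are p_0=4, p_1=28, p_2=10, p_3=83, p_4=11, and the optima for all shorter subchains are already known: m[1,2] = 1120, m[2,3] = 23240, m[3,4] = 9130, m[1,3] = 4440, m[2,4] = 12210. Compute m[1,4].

8092

m[1,4] = min over k∈[1,3] of m[1,k]+m[k+1,4]+p_{0}·p_k·p_{4}.
k=1: 0 + 12210 + 4·28·11 = 13442; k=2: 1120 + 9130 + 4·10·11 = 10690; k=3: 4440 + 0 + 4·83·11 = 8092.
Minimum: 8092 at k=3.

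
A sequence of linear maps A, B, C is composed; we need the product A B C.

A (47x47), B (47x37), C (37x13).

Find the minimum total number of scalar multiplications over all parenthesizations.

Order (A (B C)): (B C): 47×37 by 37×13 → 47×13, cost 47·37·13 = 22607; (A (B C)): 47×47 by 47×13 → 47×13, cost 47·47·13 = 28717; cumulative 51324. Total 51324.
Order ((A B) C): (A B): 47×47 by 47×37 → 47×37, cost 47·47·37 = 81733; ((A B) C): 47×37 by 37×13 → 47×13, cost 47·37·13 = 22607; cumulative 104340. Total 104340.
Minimum: 51324.

51324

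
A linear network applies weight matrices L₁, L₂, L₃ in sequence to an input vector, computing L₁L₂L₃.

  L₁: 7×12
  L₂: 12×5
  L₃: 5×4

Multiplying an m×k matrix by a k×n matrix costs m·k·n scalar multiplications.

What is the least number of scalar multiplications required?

Order (L₁(L₂L₃)): (L₂L₃): 12×5 by 5×4 → 12×4, cost 12·5·4 = 240; (L₁(L₂L₃)): 7×12 by 12×4 → 7×4, cost 7·12·4 = 336; cumulative 576. Total 576.
Order ((L₁L₂)L₃): (L₁L₂): 7×12 by 12×5 → 7×5, cost 7·12·5 = 420; ((L₁L₂)L₃): 7×5 by 5×4 → 7×4, cost 7·5·4 = 140; cumulative 560. Total 560.
Minimum: 560.

560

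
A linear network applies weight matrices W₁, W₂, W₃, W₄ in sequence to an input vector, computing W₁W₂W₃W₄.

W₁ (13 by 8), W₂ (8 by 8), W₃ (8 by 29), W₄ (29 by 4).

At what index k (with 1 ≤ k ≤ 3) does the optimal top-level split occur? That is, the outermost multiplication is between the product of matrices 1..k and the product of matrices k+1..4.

Adjacent pairs: W₁W₂ = 13·8·8 = 832; W₂W₃ = 8·8·29 = 1856; W₃W₄ = 8·29·4 = 928.
Length 3: W₁..W₃: k=1: 0+1856+13·8·29=4872; k=2: 832+0+13·8·29=3848 → min 3848 | W₂..W₄: k=2: 0+928+8·8·4=1184; k=3: 1856+0+8·29·4=2784 → min 1184.
Top-level splits: k=1: (W₁..W₁)·(W₂..W₄) → 0+1184+13·8·4 = 1600; k=2: (W₁..W₂)·(W₃..W₄) → 832+928+13·8·4 = 2176; k=3: (W₁..W₃)·(W₄..W₄) → 3848+0+13·29·4 = 5356.
Best split is after W₁, i.e. k = 1.

1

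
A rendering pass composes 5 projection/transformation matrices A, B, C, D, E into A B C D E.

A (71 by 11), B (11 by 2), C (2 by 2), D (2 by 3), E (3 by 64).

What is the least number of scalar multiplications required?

Adjacent pairs: AB = 71·11·2 = 1562; BC = 11·2·2 = 44; CD = 2·2·3 = 12; DE = 2·3·64 = 384.
Length 3: A..C: k=1: 0+44+71·11·2=1606; k=2: 1562+0+71·2·2=1846 → min 1606 | B..D: k=2: 0+12+11·2·3=78; k=3: 44+0+11·2·3=110 → min 78 | C..E: k=3: 0+384+2·2·64=640; k=4: 12+0+2·3·64=396 → min 396.
Length 4: A..D: k=1: 0+78+71·11·3=2421; k=2: 1562+12+71·2·3=2000; k=3: 1606+0+71·2·3=2032 → min 2000 | B..E: k=2: 0+396+11·2·64=1804; k=3: 44+384+11·2·64=1836; k=4: 78+0+11·3·64=2190 → min 1804.
Length 5: A..E: k=1: 0+1804+71·11·64=51788; k=2: 1562+396+71·2·64=11046; k=3: 1606+384+71·2·64=11078; k=4: 2000+0+71·3·64=15632 → min 11046.
Optimal order: ((A B) ((C D) E)) with cost 11046.

11046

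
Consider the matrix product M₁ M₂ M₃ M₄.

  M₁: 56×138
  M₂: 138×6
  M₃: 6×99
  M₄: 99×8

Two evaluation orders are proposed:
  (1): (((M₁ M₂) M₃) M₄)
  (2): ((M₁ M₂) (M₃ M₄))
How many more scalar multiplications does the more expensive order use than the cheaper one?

70176

Order (1) = (((M₁ M₂) M₃) M₄): (M₁ M₂): 56×138 by 138×6 → 56×6, cost 56·138·6 = 46368; ((M₁ M₂) M₃): 56×6 by 6×99 → 56×99, cost 56·6·99 = 33264; cumulative 79632; (((M₁ M₂) M₃) M₄): 56×99 by 99×8 → 56×8, cost 56·99·8 = 44352; cumulative 123984. Total 123984.
Order (2) = ((M₁ M₂) (M₃ M₄)): (M₁ M₂): 56×138 by 138×6 → 56×6, cost 56·138·6 = 46368; (M₃ M₄): 6×99 by 99×8 → 6×8, cost 6·99·8 = 4752; ((M₁ M₂) (M₃ M₄)): 56×6 by 6×8 → 56×8, cost 56·6·8 = 2688; cumulative 53808. Total 53808.
Difference: |123984 − 53808| = 70176.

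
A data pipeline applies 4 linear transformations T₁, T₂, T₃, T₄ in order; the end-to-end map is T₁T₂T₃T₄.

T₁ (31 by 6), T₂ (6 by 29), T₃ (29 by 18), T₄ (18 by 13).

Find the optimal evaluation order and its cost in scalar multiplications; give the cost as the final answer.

Adjacent pairs: T₁T₂ = 31·6·29 = 5394; T₂T₃ = 6·29·18 = 3132; T₃T₄ = 29·18·13 = 6786.
Length 3: T₁..T₃: k=1: 0+3132+31·6·18=6480; k=2: 5394+0+31·29·18=21576 → min 6480 | T₂..T₄: k=2: 0+6786+6·29·13=9048; k=3: 3132+0+6·18·13=4536 → min 4536.
Length 4: T₁..T₄: k=1: 0+4536+31·6·13=6954; k=2: 5394+6786+31·29·13=23867; k=3: 6480+0+31·18·13=13734 → min 6954.
Optimal parenthesization: (T₁((T₂T₃)T₄)) with cost 6954.

6954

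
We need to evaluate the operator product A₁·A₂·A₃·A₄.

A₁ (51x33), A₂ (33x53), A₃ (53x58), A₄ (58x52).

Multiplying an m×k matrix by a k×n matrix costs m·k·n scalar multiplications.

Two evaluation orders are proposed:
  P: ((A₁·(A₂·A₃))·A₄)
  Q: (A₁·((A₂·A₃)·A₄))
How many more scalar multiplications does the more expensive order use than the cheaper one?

Order P = ((A₁·(A₂·A₃))·A₄): (A₂·A₃): 33×53 by 53×58 → 33×58, cost 33·53·58 = 101442; (A₁·(A₂·A₃)): 51×33 by 33×58 → 51×58, cost 51·33·58 = 97614; cumulative 199056; ((A₁·(A₂·A₃))·A₄): 51×58 by 58×52 → 51×52, cost 51·58·52 = 153816; cumulative 352872. Total 352872.
Order Q = (A₁·((A₂·A₃)·A₄)): (A₂·A₃): 33×53 by 53×58 → 33×58, cost 33·53·58 = 101442; ((A₂·A₃)·A₄): 33×58 by 58×52 → 33×52, cost 33·58·52 = 99528; cumulative 200970; (A₁·((A₂·A₃)·A₄)): 51×33 by 33×52 → 51×52, cost 51·33·52 = 87516; cumulative 288486. Total 288486.
Difference: |352872 − 288486| = 64386.

64386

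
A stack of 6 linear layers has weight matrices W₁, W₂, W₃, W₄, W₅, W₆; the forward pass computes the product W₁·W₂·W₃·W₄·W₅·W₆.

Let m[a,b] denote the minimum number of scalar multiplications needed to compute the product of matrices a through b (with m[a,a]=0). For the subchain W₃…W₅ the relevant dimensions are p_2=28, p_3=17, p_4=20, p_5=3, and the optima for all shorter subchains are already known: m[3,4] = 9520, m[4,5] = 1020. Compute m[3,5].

2448

m[3,5] = min over k∈[3,4] of m[3,k]+m[k+1,5]+p_{2}·p_k·p_{5}.
k=3: 0 + 1020 + 28·17·3 = 2448; k=4: 9520 + 0 + 28·20·3 = 11200.
Minimum: 2448 at k=3.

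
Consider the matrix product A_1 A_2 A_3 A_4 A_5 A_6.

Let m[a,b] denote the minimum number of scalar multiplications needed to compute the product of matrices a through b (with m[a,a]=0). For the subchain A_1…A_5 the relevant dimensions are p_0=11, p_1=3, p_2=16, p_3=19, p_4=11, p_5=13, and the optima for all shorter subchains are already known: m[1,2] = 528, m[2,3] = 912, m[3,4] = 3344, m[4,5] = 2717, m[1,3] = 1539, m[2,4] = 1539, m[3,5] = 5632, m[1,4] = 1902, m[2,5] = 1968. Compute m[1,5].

m[1,5] = min over k∈[1,4] of m[1,k]+m[k+1,5]+p_{0}·p_k·p_{5}.
k=1: 0 + 1968 + 11·3·13 = 2397; k=2: 528 + 5632 + 11·16·13 = 8448; k=3: 1539 + 2717 + 11·19·13 = 6973; k=4: 1902 + 0 + 11·11·13 = 3475.
Minimum: 2397 at k=1.

2397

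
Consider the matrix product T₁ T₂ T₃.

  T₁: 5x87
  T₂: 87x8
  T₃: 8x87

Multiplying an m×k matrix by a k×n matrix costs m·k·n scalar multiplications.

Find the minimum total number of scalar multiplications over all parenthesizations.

Order (T₁ (T₂ T₃)): (T₂ T₃): 87×8 by 8×87 → 87×87, cost 87·8·87 = 60552; (T₁ (T₂ T₃)): 5×87 by 87×87 → 5×87, cost 5·87·87 = 37845; cumulative 98397. Total 98397.
Order ((T₁ T₂) T₃): (T₁ T₂): 5×87 by 87×8 → 5×8, cost 5·87·8 = 3480; ((T₁ T₂) T₃): 5×8 by 8×87 → 5×87, cost 5·8·87 = 3480; cumulative 6960. Total 6960.
Minimum: 6960.

6960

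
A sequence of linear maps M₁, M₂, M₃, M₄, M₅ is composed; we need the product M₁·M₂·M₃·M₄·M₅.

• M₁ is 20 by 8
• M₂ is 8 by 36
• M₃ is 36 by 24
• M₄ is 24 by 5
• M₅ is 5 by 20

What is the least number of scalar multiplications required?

8560

Adjacent pairs: M₁M₂ = 20·8·36 = 5760; M₂M₃ = 8·36·24 = 6912; M₃M₄ = 36·24·5 = 4320; M₄M₅ = 24·5·20 = 2400.
Length 3: M₁..M₃: k=1: 0+6912+20·8·24=10752; k=2: 5760+0+20·36·24=23040 → min 10752 | M₂..M₄: k=2: 0+4320+8·36·5=5760; k=3: 6912+0+8·24·5=7872 → min 5760 | M₃..M₅: k=3: 0+2400+36·24·20=19680; k=4: 4320+0+36·5·20=7920 → min 7920.
Length 4: M₁..M₄: k=1: 0+5760+20·8·5=6560; k=2: 5760+4320+20·36·5=13680; k=3: 10752+0+20·24·5=13152 → min 6560 | M₂..M₅: k=2: 0+7920+8·36·20=13680; k=3: 6912+2400+8·24·20=13152; k=4: 5760+0+8·5·20=6560 → min 6560.
Length 5: M₁..M₅: k=1: 0+6560+20·8·20=9760; k=2: 5760+7920+20·36·20=28080; k=3: 10752+2400+20·24·20=22752; k=4: 6560+0+20·5·20=8560 → min 8560.
Optimal order: ((M₁·(M₂·(M₃·M₄)))·M₅) with cost 8560.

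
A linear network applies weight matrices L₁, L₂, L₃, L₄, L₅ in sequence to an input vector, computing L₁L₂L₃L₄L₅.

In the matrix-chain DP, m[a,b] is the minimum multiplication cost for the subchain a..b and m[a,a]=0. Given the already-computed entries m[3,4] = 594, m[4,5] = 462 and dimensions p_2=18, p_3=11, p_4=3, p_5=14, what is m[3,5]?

m[3,5] = min over k∈[3,4] of m[3,k]+m[k+1,5]+p_{2}·p_k·p_{5}.
k=3: 0 + 462 + 18·11·14 = 3234; k=4: 594 + 0 + 18·3·14 = 1350.
Minimum: 1350 at k=4.

1350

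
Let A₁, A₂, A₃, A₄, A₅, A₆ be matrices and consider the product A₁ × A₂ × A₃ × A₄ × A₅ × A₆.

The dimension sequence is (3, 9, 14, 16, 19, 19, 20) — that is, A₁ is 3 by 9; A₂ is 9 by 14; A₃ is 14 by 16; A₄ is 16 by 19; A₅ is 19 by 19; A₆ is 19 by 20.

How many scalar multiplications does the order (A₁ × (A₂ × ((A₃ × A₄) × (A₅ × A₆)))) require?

(A₃ × A₄): 14×16 by 16×19 → 14×19, cost 14·16·19 = 4256
(A₅ × A₆): 19×19 by 19×20 → 19×20, cost 19·19·20 = 7220
((A₃ × A₄) × (A₅ × A₆)): 14×19 by 19×20 → 14×20, cost 14·19·20 = 5320; cumulative 16796
(A₂ × ((A₃ × A₄) × (A₅ × A₆))): 9×14 by 14×20 → 9×20, cost 9·14·20 = 2520; cumulative 19316
(A₁ × (A₂ × ((A₃ × A₄) × (A₅ × A₆)))): 3×9 by 9×20 → 3×20, cost 3·9·20 = 540; cumulative 19856
Total: 19856 scalar multiplications.

19856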